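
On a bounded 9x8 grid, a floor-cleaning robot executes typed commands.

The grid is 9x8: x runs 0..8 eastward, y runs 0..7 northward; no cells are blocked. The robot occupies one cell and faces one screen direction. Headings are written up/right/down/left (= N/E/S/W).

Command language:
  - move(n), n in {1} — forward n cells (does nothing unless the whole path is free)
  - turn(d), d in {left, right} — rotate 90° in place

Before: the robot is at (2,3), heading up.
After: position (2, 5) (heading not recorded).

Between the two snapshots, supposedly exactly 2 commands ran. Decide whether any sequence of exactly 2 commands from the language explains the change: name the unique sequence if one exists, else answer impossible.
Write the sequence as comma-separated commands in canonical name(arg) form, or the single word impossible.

begin: at (2,3), heading up
[1] after move(1): at (2,4), heading up
[2] after move(1): at (2,5), heading up
no other 2-command option fits: unique.

move(1), move(1)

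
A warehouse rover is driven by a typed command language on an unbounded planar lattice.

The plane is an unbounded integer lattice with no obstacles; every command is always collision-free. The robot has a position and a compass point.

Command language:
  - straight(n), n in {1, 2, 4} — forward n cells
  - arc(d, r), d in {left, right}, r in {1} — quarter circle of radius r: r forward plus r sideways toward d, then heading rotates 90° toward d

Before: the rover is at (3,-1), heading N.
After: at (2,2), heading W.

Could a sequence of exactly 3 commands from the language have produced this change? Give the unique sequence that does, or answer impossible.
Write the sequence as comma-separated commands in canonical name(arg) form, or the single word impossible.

key: position moved to (2,2) AND the heading swung to W — translation plus rotation needed
start: at (3,-1), heading N
t=1 straight(1) ⇒ at (3,0), heading N
t=2 straight(1) ⇒ at (3,1), heading N
t=3 arc(left, 1) ⇒ at (2,2), heading W
no rival 3-sequence matches.

straight(1), straight(1), arc(left, 1)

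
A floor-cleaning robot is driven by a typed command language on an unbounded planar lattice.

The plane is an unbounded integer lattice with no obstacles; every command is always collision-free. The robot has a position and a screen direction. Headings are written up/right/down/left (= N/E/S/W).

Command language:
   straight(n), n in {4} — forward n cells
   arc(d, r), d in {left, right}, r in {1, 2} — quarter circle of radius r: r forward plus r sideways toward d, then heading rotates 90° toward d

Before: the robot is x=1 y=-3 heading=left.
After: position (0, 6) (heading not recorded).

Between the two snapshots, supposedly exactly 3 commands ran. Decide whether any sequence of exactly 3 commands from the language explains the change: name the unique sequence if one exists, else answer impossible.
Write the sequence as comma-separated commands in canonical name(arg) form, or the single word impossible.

key: order matters: swapping arc(right, 1) and straight(4) lands elsewhere
start: x=1 y=-3 heading=left
t=1 arc(right, 1) ⇒ x=0 y=-2 heading=up
t=2 straight(4) ⇒ x=0 y=2 heading=up
t=3 straight(4) ⇒ x=0 y=6 heading=up
uniquely the one of 125 3-step routes that fits.

arc(right, 1), straight(4), straight(4)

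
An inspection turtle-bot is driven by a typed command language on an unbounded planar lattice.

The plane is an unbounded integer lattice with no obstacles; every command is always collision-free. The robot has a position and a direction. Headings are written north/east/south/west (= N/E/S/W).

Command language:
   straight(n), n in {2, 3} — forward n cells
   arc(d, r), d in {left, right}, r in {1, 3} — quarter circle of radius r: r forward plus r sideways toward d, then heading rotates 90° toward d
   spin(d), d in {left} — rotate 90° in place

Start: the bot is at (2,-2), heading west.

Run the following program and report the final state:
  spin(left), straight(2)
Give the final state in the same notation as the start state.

begin: at (2,-2), heading west
step 1 (spin(left)): at (2,-2), heading south
step 2 (straight(2)): at (2,-4), heading south

at (2,-4), heading south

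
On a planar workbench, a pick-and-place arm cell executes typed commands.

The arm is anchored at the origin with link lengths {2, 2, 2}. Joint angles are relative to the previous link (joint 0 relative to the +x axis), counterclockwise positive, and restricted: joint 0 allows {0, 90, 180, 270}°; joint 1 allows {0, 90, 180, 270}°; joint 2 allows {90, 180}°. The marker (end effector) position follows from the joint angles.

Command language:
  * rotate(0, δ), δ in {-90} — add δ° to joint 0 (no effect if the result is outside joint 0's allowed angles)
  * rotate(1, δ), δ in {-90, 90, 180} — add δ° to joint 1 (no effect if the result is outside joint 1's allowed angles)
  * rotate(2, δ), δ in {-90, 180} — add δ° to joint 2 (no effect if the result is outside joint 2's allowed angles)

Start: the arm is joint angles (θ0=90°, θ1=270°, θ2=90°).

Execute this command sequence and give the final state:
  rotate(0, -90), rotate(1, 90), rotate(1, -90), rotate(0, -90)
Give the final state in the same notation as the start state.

joint angles (θ0=270°, θ1=270°, θ2=90°)

t0: joint angles (θ0=90°, θ1=270°, θ2=90°)
[1] after rotate(0, -90): joint angles (θ0=0°, θ1=270°, θ2=90°)
[2] after rotate(1, 90): joint angles (θ0=0°, θ1=0°, θ2=90°)
[3] after rotate(1, -90): joint angles (θ0=0°, θ1=270°, θ2=90°)
[4] after rotate(0, -90): joint angles (θ0=270°, θ1=270°, θ2=90°)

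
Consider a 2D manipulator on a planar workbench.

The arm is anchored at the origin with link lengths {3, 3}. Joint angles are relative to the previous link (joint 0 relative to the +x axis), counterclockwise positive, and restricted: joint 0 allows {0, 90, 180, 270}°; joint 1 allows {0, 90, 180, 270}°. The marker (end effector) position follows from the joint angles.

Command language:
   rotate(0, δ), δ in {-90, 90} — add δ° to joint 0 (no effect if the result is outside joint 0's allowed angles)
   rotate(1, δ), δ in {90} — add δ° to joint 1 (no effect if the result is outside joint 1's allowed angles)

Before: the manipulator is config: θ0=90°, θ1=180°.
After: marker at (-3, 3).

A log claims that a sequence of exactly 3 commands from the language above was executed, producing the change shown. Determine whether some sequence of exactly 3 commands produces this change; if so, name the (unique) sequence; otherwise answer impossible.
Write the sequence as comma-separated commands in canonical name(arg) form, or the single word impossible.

rotate(1, 90), rotate(1, 90), rotate(1, 90)

start: config: θ0=90°, θ1=180°
step 1 (rotate(1, 90)): config: θ0=90°, θ1=270°
step 2 (rotate(1, 90)): config: θ0=90°, θ1=0°
step 3 (rotate(1, 90)): config: θ0=90°, θ1=90°
no rival 3-sequence matches.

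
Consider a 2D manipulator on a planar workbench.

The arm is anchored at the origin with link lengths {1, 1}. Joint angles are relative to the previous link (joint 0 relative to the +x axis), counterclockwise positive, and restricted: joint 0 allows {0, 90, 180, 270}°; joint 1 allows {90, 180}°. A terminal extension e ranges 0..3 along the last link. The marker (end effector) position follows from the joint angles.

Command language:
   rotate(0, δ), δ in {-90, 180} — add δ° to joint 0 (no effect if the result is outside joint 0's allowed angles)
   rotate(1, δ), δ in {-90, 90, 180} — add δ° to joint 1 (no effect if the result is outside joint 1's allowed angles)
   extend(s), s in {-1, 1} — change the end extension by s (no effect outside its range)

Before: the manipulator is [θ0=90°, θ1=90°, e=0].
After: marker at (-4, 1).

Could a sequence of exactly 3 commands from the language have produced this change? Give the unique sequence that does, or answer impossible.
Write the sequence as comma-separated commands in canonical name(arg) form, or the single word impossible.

t0: [θ0=90°, θ1=90°, e=0]
[1] after extend(1): [θ0=90°, θ1=90°, e=1]
[2] after extend(1): [θ0=90°, θ1=90°, e=2]
[3] after extend(1): [θ0=90°, θ1=90°, e=3]
uniquely the one of 343 3-step routes that fits.

extend(1), extend(1), extend(1)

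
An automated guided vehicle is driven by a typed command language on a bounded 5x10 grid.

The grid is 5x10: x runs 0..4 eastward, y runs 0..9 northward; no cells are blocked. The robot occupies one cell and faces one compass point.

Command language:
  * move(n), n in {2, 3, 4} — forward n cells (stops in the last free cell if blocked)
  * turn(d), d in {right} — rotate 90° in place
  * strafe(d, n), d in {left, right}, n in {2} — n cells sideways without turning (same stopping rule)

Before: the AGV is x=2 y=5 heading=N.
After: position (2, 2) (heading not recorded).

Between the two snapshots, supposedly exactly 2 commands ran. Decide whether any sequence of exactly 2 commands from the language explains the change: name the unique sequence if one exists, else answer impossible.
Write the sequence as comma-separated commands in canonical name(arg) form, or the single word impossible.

checked all 2-command options: none fits.

impossible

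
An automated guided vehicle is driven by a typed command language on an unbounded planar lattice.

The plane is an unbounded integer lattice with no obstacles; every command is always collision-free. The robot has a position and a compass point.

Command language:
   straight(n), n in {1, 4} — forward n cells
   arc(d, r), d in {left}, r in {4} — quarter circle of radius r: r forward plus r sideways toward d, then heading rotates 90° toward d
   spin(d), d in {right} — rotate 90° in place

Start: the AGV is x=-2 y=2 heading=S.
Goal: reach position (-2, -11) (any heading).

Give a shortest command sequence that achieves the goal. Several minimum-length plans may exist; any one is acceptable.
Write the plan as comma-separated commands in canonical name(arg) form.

straight(4), straight(4), straight(4), straight(1)

from: x=-2 y=2 heading=S
1. straight(4) → x=-2 y=-2 heading=S
2. straight(4) → x=-2 y=-6 heading=S
3. straight(4) → x=-2 y=-10 heading=S
4. straight(1) → x=-2 y=-11 heading=S
shorter routes all fall short; 4 is best.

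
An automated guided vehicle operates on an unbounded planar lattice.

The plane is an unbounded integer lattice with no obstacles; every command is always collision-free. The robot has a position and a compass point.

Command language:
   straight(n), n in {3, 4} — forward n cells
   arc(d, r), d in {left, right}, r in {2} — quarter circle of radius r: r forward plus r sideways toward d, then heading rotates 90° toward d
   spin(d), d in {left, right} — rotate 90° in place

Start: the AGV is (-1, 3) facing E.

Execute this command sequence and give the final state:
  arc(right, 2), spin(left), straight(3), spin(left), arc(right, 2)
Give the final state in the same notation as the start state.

start: (-1, 3) facing E
1. arc(right, 2) → (1, 1) facing S
2. spin(left) → (1, 1) facing E
3. straight(3) → (4, 1) facing E
4. spin(left) → (4, 1) facing N
5. arc(right, 2) → (6, 3) facing E

(6, 3) facing E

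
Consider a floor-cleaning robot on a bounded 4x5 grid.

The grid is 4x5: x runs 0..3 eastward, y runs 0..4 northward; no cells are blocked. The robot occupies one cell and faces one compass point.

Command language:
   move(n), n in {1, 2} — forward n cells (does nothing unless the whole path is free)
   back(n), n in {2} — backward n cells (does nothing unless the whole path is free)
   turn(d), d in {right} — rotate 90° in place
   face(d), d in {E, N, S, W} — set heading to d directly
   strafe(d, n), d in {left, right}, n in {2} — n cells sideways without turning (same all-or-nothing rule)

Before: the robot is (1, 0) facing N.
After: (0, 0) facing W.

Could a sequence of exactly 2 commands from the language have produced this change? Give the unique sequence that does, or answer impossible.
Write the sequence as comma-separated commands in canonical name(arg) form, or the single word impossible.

key: position moved to (0,0) AND the heading swung to W — translation plus rotation needed
begin: (1, 0) facing N
t=1 face(W) ⇒ (1, 0) facing W
t=2 move(1) ⇒ (0, 0) facing W
no rival 2-sequence matches.

face(W), move(1)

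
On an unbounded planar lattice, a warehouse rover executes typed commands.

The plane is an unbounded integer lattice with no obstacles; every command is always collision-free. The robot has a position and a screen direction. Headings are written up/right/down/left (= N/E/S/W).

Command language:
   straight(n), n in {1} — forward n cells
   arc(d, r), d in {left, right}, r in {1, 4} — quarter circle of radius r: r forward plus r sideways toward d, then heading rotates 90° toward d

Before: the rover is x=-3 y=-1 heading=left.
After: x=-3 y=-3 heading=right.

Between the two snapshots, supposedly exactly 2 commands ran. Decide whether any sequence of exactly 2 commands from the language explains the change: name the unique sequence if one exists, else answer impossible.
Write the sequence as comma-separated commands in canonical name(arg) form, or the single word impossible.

key: position moved to (-3,-3) AND the heading swung to E — translation plus rotation needed
begin: x=-3 y=-1 heading=left
step 1 (arc(left, 1)): x=-4 y=-2 heading=down
step 2 (arc(left, 1)): x=-3 y=-3 heading=right
no rival 2-sequence matches.

arc(left, 1), arc(left, 1)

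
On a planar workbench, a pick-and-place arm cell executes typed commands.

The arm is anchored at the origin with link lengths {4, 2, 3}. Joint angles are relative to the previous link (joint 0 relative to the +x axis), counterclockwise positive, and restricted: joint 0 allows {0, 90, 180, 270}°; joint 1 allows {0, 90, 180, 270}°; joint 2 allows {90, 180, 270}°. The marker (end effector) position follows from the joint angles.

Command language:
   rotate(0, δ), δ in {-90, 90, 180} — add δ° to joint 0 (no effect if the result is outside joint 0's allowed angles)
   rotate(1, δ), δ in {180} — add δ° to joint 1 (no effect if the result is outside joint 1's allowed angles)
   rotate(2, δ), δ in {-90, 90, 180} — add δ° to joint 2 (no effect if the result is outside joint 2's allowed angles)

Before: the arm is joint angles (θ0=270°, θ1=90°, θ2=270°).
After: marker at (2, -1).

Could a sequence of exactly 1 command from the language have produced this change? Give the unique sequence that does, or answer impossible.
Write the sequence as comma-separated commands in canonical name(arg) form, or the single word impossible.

begin: joint angles (θ0=270°, θ1=90°, θ2=270°)
1. rotate(2, 180) → joint angles (θ0=270°, θ1=90°, θ2=90°)
uniquely the one of 7 1-step routes that fits.

rotate(2, 180)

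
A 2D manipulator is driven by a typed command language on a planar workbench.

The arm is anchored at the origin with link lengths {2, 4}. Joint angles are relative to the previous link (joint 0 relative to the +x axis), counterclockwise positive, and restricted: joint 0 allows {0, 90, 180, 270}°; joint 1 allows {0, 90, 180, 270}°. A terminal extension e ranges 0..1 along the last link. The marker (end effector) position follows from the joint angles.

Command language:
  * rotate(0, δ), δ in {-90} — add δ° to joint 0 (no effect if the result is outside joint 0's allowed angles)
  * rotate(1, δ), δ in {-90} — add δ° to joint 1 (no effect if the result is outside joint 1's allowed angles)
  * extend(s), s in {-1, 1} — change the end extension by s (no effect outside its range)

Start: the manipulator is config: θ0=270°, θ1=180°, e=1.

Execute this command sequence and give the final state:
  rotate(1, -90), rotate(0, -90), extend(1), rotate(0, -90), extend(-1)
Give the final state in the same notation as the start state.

from: config: θ0=270°, θ1=180°, e=1
step 1 (rotate(1, -90)): config: θ0=270°, θ1=90°, e=1
step 2 (rotate(0, -90)): config: θ0=180°, θ1=90°, e=1
step 3 (extend(1)): config: θ0=180°, θ1=90°, e=1
step 4 (rotate(0, -90)): config: θ0=90°, θ1=90°, e=1
step 5 (extend(-1)): config: θ0=90°, θ1=90°, e=0

config: θ0=90°, θ1=90°, e=0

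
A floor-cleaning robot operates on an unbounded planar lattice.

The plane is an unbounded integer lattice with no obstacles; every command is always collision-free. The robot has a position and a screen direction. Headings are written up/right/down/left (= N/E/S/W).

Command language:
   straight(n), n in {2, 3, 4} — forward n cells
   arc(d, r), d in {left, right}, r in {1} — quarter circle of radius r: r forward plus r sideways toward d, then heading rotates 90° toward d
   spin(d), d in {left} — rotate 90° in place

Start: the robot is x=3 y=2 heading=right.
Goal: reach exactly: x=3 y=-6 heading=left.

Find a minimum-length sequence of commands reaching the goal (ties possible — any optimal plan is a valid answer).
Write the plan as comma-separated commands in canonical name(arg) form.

arc(right, 1), straight(2), straight(4), arc(right, 1)

initial: x=3 y=2 heading=right
[1] after arc(right, 1): x=4 y=1 heading=down
[2] after straight(2): x=4 y=-1 heading=down
[3] after straight(4): x=4 y=-5 heading=down
[4] after arc(right, 1): x=3 y=-6 heading=left
no 3-step plan works, so 4 is optimal.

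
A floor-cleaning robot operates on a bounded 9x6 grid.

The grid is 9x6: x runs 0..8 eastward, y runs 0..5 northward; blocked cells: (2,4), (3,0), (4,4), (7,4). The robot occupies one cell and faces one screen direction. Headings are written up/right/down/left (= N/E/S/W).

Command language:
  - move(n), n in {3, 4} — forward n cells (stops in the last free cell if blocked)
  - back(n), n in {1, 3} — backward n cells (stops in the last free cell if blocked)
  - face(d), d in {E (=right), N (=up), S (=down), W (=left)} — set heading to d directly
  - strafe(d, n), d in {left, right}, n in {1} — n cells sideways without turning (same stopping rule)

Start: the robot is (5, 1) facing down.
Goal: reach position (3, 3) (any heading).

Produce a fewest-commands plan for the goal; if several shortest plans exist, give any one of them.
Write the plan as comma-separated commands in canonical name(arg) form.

strafe(right, 1), back(3), strafe(right, 1)

initial: (5, 1) facing down
1. strafe(right, 1) → (4, 1) facing down
2. back(3) → (4, 3) facing down
3. strafe(right, 1) → (3, 3) facing down
shorter routes all fall short; 3 is best.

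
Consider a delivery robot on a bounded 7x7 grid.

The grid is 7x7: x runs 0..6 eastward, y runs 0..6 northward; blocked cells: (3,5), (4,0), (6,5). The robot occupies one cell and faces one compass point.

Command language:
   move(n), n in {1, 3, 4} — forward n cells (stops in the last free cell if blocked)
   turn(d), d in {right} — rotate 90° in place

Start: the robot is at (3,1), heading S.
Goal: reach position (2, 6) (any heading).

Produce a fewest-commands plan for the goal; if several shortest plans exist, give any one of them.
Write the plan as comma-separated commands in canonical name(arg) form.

t0: at (3,1), heading S
t=1 turn(right) ⇒ at (3,1), heading W
t=2 move(1) ⇒ at (2,1), heading W
t=3 turn(right) ⇒ at (2,1), heading N
t=4 move(1) ⇒ at (2,2), heading N
t=5 move(4) ⇒ at (2,6), heading N
nothing shorter than 5 reaches the goal.

turn(right), move(1), turn(right), move(1), move(4)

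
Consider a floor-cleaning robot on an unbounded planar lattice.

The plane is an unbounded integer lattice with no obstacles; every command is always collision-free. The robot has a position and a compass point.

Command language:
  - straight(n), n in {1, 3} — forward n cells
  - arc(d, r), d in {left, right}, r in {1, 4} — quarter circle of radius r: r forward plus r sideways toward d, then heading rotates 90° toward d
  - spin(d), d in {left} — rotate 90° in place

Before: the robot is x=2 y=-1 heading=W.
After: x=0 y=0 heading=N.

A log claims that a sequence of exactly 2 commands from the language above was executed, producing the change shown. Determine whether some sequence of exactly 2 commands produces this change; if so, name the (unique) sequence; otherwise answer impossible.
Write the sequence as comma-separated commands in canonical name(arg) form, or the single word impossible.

straight(1), arc(right, 1)

key: position moved to (0,0) AND the heading swung to N — translation plus rotation needed
t0: x=2 y=-1 heading=W
t=1 straight(1) ⇒ x=1 y=-1 heading=W
t=2 arc(right, 1) ⇒ x=0 y=0 heading=N
all 49 alternatives checked — unique.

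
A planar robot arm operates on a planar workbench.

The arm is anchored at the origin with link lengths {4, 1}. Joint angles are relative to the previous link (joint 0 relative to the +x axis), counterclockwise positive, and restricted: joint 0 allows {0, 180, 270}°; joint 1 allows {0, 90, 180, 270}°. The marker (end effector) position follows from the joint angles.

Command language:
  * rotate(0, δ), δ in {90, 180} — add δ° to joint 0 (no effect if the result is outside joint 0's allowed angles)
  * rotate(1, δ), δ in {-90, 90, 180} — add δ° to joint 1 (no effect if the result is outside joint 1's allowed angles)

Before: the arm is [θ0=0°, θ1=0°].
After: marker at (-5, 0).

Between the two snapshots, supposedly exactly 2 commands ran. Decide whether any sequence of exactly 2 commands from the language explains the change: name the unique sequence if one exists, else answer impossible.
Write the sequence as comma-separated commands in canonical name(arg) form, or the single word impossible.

rotate(0, 90), rotate(0, 180)

key: running rotate(0, 180) before rotate(0, 90) would end elsewhere — order is forced
from: [θ0=0°, θ1=0°]
t=1 rotate(0, 90) ⇒ [θ0=0°, θ1=0°]
t=2 rotate(0, 180) ⇒ [θ0=180°, θ1=0°]
no other 2-command option fits: unique.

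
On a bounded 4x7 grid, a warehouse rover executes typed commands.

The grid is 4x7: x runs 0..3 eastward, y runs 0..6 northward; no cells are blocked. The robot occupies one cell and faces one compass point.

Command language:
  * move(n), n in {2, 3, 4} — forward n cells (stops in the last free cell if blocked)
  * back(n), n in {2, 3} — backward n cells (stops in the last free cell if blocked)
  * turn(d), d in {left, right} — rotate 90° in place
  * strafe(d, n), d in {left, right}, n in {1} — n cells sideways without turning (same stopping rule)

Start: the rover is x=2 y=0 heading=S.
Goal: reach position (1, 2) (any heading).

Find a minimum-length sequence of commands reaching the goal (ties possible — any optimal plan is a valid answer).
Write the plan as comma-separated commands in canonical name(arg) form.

back(2), strafe(right, 1)

start: x=2 y=0 heading=S
1. back(2) → x=2 y=2 heading=S
2. strafe(right, 1) → x=1 y=2 heading=S
shorter routes all fall short; 2 is best.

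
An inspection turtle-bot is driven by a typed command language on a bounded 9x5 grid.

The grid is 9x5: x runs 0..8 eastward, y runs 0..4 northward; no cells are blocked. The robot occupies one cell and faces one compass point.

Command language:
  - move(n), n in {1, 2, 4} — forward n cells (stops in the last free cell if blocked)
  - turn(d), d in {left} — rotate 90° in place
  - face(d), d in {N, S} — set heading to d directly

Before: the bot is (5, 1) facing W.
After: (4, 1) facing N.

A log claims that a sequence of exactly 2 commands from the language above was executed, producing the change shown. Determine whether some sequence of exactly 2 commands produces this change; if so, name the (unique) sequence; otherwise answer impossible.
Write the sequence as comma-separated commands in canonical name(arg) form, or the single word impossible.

key: position moved to (4,1) AND the heading swung to N — translation plus rotation needed
initial: (5, 1) facing W
step 1 (move(1)): (4, 1) facing W
step 2 (face(N)): (4, 1) facing N
no other 2-command option fits: unique.

move(1), face(N)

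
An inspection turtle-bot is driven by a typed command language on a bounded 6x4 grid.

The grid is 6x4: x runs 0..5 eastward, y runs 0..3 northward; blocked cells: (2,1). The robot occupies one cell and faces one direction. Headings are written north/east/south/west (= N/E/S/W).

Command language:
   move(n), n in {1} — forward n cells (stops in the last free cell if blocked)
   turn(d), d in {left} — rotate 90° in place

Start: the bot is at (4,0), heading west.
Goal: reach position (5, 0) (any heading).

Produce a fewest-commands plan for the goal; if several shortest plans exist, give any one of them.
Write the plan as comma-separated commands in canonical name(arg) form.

initial: at (4,0), heading west
[1] after turn(left): at (4,0), heading south
[2] after turn(left): at (4,0), heading east
[3] after move(1): at (5,0), heading east
shorter routes all fall short; 3 is best.

turn(left), turn(left), move(1)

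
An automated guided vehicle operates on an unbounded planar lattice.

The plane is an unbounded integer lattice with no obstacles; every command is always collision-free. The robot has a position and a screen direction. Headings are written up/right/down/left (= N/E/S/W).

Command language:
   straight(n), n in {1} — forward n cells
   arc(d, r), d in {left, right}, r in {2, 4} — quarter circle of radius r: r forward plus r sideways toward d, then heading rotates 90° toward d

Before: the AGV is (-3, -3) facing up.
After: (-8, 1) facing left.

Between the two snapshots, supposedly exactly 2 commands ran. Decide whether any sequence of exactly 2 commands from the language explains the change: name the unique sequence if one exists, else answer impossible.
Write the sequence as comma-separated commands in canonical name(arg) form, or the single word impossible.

arc(left, 4), straight(1)

key: running straight(1) before arc(left, 4) would end elsewhere — order is forced
t0: (-3, -3) facing up
[1] after arc(left, 4): (-7, 1) facing left
[2] after straight(1): (-8, 1) facing left
all 25 alternatives checked — unique.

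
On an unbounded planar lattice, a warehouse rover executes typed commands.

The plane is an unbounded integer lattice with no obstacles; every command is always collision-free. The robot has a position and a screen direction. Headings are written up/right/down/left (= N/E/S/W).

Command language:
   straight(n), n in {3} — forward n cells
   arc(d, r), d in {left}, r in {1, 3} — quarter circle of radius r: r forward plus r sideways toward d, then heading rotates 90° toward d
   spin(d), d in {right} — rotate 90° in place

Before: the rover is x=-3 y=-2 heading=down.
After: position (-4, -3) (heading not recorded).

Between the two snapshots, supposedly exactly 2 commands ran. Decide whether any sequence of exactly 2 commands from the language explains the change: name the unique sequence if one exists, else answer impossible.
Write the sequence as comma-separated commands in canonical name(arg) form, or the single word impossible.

spin(right), arc(left, 1)

key: running arc(left, 1) before spin(right) would end elsewhere — order is forced
begin: x=-3 y=-2 heading=down
t=1 spin(right) ⇒ x=-3 y=-2 heading=left
t=2 arc(left, 1) ⇒ x=-4 y=-3 heading=down
uniquely the one of 16 2-step routes that fits.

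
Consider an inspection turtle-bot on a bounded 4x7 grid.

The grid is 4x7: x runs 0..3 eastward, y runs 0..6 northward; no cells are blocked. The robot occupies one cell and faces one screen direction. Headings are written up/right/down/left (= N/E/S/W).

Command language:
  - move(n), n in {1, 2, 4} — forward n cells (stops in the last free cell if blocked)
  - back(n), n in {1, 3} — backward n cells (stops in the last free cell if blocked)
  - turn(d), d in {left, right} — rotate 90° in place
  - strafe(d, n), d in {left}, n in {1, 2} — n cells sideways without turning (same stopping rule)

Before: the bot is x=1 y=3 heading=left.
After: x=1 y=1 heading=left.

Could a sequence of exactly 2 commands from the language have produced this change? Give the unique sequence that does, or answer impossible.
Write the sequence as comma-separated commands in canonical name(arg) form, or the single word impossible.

strafe(left, 1), strafe(left, 1)

key: heading stays W — no command in the sequence turns
from: x=1 y=3 heading=left
t=1 strafe(left, 1) ⇒ x=1 y=2 heading=left
t=2 strafe(left, 1) ⇒ x=1 y=1 heading=left
uniquely the one of 81 2-step routes that fits.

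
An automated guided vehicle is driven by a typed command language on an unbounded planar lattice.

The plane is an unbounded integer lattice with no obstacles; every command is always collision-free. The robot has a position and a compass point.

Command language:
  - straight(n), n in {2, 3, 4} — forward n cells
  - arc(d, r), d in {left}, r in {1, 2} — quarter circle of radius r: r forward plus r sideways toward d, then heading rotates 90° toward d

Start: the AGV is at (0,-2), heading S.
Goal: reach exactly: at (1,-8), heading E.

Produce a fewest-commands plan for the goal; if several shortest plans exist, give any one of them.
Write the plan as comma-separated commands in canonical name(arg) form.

t0: at (0,-2), heading S
1. straight(2) → at (0,-4), heading S
2. straight(3) → at (0,-7), heading S
3. arc(left, 1) → at (1,-8), heading E
shorter routes all fall short; 3 is best.

straight(2), straight(3), arc(left, 1)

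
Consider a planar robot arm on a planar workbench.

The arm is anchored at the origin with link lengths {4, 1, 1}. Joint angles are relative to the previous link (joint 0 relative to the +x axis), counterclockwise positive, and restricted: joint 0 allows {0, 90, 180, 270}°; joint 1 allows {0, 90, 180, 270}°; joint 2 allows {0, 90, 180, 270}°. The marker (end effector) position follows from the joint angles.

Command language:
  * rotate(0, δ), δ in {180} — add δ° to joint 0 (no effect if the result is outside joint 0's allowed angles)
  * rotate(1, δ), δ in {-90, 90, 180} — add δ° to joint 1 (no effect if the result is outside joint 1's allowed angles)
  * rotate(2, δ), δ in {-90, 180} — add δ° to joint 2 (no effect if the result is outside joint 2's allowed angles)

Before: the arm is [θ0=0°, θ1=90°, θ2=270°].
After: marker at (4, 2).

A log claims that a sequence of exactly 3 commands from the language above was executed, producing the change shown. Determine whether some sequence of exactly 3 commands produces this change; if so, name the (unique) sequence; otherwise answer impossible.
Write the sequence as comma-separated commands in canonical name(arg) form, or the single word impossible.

rotate(2, -90), rotate(2, -90), rotate(2, -90)

begin: [θ0=0°, θ1=90°, θ2=270°]
1. rotate(2, -90) → [θ0=0°, θ1=90°, θ2=180°]
2. rotate(2, -90) → [θ0=0°, θ1=90°, θ2=90°]
3. rotate(2, -90) → [θ0=0°, θ1=90°, θ2=0°]
uniquely the one of 216 3-step routes that fits.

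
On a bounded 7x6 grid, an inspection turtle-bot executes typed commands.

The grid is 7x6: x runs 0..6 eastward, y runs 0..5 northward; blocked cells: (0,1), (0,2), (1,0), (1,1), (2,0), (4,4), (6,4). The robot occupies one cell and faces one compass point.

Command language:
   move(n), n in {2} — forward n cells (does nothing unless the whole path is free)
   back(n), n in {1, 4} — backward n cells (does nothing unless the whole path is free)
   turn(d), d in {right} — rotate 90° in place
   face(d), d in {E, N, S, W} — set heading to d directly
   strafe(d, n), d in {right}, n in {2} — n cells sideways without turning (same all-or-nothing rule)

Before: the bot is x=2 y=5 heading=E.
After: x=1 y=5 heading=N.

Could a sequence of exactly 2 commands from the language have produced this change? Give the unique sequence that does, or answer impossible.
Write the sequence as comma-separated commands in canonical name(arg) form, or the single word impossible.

key: cell and facing (now N) both changed — the 2 commands mix motion and turning
t0: x=2 y=5 heading=E
t=1 back(1) ⇒ x=1 y=5 heading=E
t=2 face(N) ⇒ x=1 y=5 heading=N
no rival 2-sequence matches.

back(1), face(N)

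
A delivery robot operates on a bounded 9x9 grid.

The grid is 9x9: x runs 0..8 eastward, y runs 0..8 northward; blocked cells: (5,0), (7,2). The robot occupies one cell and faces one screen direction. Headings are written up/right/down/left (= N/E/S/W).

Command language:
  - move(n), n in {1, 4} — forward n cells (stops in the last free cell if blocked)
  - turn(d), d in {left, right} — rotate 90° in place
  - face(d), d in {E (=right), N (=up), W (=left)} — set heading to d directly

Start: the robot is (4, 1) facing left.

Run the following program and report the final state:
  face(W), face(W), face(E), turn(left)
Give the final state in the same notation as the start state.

(4, 1) facing up

begin: (4, 1) facing left
1. face(W) → (4, 1) facing left
2. face(W) → (4, 1) facing left
3. face(E) → (4, 1) facing right
4. turn(left) → (4, 1) facing up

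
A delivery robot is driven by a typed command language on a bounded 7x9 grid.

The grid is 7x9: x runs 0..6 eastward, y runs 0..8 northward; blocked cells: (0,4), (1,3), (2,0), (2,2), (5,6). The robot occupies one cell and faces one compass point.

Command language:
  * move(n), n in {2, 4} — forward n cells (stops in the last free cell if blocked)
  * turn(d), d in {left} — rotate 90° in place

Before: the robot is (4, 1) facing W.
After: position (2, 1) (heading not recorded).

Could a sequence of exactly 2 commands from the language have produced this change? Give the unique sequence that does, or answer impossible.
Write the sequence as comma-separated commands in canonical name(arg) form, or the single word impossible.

key: running turn(left) before move(2) would end elsewhere — order is forced
from: (4, 1) facing W
1. move(2) → (2, 1) facing W
2. turn(left) → (2, 1) facing S
all 9 alternatives checked — unique.

move(2), turn(left)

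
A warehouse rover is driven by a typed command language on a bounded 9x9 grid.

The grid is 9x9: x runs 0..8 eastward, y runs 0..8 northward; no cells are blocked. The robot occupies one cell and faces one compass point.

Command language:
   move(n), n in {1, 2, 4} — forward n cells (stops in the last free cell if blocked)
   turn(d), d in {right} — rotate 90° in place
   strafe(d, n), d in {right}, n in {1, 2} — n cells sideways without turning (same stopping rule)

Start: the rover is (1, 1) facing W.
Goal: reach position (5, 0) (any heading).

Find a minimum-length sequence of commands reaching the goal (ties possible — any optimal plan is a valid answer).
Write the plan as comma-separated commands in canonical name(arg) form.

start: (1, 1) facing W
[1] after turn(right): (1, 1) facing N
[2] after turn(right): (1, 1) facing E
[3] after strafe(right, 2): (1, 0) facing E
[4] after move(4): (5, 0) facing E
nothing shorter than 4 reaches the goal.

turn(right), turn(right), strafe(right, 2), move(4)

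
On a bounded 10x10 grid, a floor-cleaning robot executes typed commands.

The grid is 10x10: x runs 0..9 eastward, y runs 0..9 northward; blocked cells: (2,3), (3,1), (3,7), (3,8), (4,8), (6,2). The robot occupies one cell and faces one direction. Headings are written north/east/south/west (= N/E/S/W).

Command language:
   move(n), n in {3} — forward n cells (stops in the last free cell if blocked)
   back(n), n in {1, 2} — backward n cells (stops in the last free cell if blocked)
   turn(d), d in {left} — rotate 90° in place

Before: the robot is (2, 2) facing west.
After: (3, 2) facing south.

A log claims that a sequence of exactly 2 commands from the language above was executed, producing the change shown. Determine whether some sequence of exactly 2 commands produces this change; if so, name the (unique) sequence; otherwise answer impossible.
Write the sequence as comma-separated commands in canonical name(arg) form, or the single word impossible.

back(1), turn(left)

key: order matters: swapping back(1) and turn(left) lands elsewhere
from: (2, 2) facing west
1. back(1) → (3, 2) facing west
2. turn(left) → (3, 2) facing south
no rival 2-sequence matches.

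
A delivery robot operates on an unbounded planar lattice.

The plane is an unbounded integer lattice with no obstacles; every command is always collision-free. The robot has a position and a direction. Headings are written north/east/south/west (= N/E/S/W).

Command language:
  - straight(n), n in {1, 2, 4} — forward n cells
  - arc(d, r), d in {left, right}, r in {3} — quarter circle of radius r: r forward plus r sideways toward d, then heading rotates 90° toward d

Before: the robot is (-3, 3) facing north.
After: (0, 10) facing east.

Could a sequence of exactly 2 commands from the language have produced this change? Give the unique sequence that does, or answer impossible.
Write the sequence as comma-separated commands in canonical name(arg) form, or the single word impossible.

key: position moved to (0,10) AND the heading swung to E — translation plus rotation needed
t0: (-3, 3) facing north
[1] after straight(4): (-3, 7) facing north
[2] after arc(right, 3): (0, 10) facing east
no rival 2-sequence matches.

straight(4), arc(right, 3)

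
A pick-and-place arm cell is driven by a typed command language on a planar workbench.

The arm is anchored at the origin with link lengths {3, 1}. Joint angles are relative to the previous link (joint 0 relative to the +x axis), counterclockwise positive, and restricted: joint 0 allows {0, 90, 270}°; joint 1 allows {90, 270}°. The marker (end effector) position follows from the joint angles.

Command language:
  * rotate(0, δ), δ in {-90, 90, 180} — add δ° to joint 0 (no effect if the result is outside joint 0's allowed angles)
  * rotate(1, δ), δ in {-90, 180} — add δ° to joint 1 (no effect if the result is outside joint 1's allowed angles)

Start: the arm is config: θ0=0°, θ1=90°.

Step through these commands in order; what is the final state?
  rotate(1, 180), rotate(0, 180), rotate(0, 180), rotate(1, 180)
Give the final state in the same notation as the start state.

config: θ0=0°, θ1=90°

from: config: θ0=0°, θ1=90°
1. rotate(1, 180) → config: θ0=0°, θ1=270°
2. rotate(0, 180) → config: θ0=0°, θ1=270°
3. rotate(0, 180) → config: θ0=0°, θ1=270°
4. rotate(1, 180) → config: θ0=0°, θ1=90°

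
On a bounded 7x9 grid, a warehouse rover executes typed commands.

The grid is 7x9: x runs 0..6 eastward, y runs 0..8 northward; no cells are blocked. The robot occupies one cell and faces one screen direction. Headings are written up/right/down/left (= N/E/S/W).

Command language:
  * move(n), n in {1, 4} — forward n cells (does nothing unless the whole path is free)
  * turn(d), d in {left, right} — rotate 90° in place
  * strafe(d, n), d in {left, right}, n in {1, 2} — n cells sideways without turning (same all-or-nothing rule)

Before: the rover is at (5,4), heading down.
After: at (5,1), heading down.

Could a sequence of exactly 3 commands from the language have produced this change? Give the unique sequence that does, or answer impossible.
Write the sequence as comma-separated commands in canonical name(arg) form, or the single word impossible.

key: heading stays S — no command in the sequence turns
t0: at (5,4), heading down
1. move(1) → at (5,3), heading down
2. move(1) → at (5,2), heading down
3. move(1) → at (5,1), heading down
no other 3-command option fits: unique.

move(1), move(1), move(1)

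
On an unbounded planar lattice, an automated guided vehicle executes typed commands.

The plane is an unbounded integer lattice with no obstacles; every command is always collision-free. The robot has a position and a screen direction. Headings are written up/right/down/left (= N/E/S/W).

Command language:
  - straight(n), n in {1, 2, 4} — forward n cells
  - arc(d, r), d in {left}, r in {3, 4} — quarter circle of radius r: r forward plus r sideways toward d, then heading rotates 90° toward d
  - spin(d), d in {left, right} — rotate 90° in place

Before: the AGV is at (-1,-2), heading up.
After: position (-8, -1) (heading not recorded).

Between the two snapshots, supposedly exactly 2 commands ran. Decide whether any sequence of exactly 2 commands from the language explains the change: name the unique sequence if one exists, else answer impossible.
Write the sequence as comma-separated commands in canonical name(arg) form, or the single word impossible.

arc(left, 4), arc(left, 3)

key: running arc(left, 3) before arc(left, 4) would end elsewhere — order is forced
initial: at (-1,-2), heading up
step 1 (arc(left, 4)): at (-5,2), heading left
step 2 (arc(left, 3)): at (-8,-1), heading down
no rival 2-sequence matches.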